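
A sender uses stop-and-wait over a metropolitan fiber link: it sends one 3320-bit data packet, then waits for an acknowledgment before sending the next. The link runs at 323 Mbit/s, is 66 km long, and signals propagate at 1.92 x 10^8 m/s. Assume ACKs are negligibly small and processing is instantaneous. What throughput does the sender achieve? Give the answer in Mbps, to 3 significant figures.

4.76 Mbps

t_tx = L/R = 3320/323000000 = 1.02786e-05 s.
t_prop = 66000/192000000 = 0.00034375 s; RTT = 0.0006875 s.
Cycle = t_tx + RTT = 0.000697779 s.
Throughput = L / cycle = 3320 / 0.000697779 = 4.76 Mbps.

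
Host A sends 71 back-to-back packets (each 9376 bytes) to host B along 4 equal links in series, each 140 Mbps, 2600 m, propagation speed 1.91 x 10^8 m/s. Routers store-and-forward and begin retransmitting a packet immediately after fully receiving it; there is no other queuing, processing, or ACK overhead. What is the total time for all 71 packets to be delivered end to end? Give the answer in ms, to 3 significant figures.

39.7 ms

Per-hop transmission t_tx = L/R = 75008/140000000 = 0.535771 ms.
Per-hop propagation t_prop = 2600/191000000 = 0.0136126 ms.
Pipeline fill: first packet needs 4·t_tx to clear all hops; remaining 70 packets each add one t_tx.
Total = (4+71-1)·t_tx + 4·t_prop = 74·0.535771 + 4·0.0136126 = 39.7 ms.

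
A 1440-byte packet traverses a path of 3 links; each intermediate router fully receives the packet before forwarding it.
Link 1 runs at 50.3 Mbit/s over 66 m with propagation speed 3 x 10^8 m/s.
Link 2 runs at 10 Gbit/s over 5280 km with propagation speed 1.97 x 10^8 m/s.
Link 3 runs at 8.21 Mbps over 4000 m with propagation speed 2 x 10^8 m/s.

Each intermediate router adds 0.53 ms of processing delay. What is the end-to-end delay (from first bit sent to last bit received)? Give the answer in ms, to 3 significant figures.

29.5 ms

L = 1440 × 8 = 11520 bits.
Transmission delays (L/R per hop): 0.229026, 0.001152, 1.40317 ms; sum = 1.63334 ms.
Propagation delays (d/s per hop): 0.00022, 26.802, 0.02 ms; sum = 26.8223 ms.
Processing at 2 router(s): 2 × 0.53 ms = 1.06 ms.
End-to-end = 29.5 ms.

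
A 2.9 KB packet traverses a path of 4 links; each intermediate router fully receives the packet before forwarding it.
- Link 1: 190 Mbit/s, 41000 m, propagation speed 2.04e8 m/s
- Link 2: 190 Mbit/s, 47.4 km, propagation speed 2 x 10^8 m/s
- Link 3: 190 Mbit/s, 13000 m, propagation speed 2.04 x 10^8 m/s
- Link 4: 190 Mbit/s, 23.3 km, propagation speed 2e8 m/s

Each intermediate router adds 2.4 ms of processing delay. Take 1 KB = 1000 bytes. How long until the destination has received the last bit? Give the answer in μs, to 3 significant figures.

L = 23200 bits.
Transmission delay per hop = L/R = 23200/190000000 = 122.105 μs; 4 hops → 488.421 μs.
Propagation delays (d/s per hop): 200.98, 237, 63.7255, 116.5 μs; sum = 618.206 μs.
Processing at 3 router(s): 3 × 2.4 ms = 7200 μs.
End-to-end = 8310 μs.

8310 μs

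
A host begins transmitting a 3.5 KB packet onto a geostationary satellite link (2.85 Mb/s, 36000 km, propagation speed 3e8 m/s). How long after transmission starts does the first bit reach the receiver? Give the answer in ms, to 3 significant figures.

First bit experiences only propagation delay: d/s = 36000000/300000000 = 120 ms.

120 ms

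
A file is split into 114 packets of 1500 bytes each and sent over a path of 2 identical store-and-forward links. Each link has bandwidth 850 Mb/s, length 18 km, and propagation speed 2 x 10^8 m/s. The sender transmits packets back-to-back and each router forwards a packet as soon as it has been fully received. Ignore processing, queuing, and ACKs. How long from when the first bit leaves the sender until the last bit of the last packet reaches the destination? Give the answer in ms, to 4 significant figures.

Per-hop transmission t_tx = L/R = 12000/850000000 = 0.0141176 ms.
Per-hop propagation t_prop = 18000/200000000 = 0.09 ms.
Pipeline fill: first packet needs 2·t_tx to clear all hops; remaining 113 packets each add one t_tx.
Total = (2+114-1)·t_tx + 2·t_prop = 115·0.0141176 + 2·0.09 = 1.804 ms.

1.804 ms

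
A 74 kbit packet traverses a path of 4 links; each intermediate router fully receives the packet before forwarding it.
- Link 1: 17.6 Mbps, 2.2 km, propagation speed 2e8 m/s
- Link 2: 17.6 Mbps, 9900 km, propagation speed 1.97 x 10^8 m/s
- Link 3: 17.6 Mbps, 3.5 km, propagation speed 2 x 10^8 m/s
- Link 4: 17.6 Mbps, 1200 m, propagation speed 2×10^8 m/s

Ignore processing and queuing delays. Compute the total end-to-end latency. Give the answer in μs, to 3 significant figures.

67100 μs

L = 74000 bits.
Transmission delay per hop = L/R = 74000/17600000 = 4204.55 μs; 4 hops → 16818.2 μs.
Propagation delays (d/s per hop): 11, 50253.8, 17.5, 6 μs; sum = 50288.3 μs.
End-to-end = 67100 μs.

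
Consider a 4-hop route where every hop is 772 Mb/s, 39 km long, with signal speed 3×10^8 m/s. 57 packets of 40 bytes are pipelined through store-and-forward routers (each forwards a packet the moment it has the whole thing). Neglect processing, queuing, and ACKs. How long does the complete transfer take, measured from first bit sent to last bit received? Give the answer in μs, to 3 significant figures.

Per-hop transmission t_tx = L/R = 320/772000000 = 0.414508 μs.
Per-hop propagation t_prop = 39000/300000000 = 130 μs.
Pipeline fill: first packet needs 4·t_tx to clear all hops; remaining 56 packets each add one t_tx.
Total = (4+57-1)·t_tx + 4·t_prop = 60·0.414508 + 4·130 = 545 μs.

545 μs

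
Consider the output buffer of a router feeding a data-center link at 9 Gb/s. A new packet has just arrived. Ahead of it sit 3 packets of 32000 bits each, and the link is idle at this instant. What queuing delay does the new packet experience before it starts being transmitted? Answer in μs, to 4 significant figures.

10.67 μs

Each queued packet: L/R = 32000/9000000000 = 3.55556 μs.
3 queued → 10.6667 μs.
Queuing delay = 10.67 μs.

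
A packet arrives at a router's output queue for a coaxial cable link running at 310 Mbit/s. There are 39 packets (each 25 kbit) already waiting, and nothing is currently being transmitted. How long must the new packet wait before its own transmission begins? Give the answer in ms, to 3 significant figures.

Each queued packet: L/R = 25000/310000000 = 0.0806452 ms.
39 queued → 3.14516 ms.
Queuing delay = 3.15 ms.

3.15 ms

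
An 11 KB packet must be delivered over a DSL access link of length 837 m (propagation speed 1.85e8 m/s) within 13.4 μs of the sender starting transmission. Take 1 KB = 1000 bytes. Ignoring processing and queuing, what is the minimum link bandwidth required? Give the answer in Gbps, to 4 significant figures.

L = 88000 bits.
Propagation delay = 837 / 185000000 = 4.52432 μs.
Transmission budget = 13.4 − 4.52432 = 8.87568 μs.
R ≥ L / t_tx = 88000 bits / 8.87568e-06 s = 9.915 Gbps.

9.915 Gbps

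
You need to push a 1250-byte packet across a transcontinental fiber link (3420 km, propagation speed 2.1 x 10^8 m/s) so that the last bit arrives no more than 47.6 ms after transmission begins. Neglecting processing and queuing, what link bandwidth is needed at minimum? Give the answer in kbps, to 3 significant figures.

L = 10000 bits.
Propagation delay = 3420000 / 210000000 = 16.2857 ms.
Transmission budget = 47.6 − 16.2857 = 31.3143 ms.
R ≥ L / t_tx = 10000 bits / 0.0313143 s = 319 kbps.

319 kbps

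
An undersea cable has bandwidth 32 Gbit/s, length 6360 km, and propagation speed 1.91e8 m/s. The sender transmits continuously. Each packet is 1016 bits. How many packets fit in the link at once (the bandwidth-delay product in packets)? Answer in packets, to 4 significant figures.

1049000 packets

Propagation delay = 6360000 / 191000000 = 0.0332984 s.
BDP = R × t_prop = 32000000000 × 0.0332984 = 1065550000 bits.
In packets of 1016 bits: 1049000 packets.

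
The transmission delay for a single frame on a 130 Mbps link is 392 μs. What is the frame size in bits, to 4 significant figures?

L = R × t_tx = 130000000 b/s × 0.000392 s = 50960 bits.

50960 bits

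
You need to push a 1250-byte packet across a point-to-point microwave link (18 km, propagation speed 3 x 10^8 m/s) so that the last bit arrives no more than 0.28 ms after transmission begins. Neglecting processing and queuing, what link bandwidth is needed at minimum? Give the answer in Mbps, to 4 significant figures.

45.45 Mbps

L = 10000 bits.
Propagation delay = 18000 / 300000000 = 0.06 ms.
Transmission budget = 0.28 − 0.06 = 0.22 ms.
R ≥ L / t_tx = 10000 bits / 0.00022 s = 45.45 Mbps.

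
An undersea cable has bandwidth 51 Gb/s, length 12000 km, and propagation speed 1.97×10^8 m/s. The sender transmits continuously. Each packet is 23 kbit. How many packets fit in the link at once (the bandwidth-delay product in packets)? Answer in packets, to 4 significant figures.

Propagation delay = 12000000 / 197000000 = 0.0609137 s.
BDP = R × t_prop = 51000000000 × 0.0609137 = 3106600000 bits.
In packets of 23000 bits: 135100 packets.

135100 packets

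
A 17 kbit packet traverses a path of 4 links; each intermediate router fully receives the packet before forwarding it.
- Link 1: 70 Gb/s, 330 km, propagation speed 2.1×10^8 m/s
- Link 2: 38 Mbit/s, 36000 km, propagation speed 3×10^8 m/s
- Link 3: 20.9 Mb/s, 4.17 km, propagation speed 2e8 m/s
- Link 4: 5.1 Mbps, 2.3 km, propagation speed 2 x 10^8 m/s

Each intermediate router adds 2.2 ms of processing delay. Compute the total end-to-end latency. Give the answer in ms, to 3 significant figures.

133 ms

L = 17000 bits.
Transmission delays (L/R per hop): 0.000242857, 0.447368, 0.813397, 3.33333 ms; sum = 4.59434 ms.
Propagation delays (d/s per hop): 1.57143, 120, 0.02085, 0.0115 ms; sum = 121.604 ms.
Processing at 3 router(s): 3 × 2.2 ms = 6.6 ms.
End-to-end = 133 ms.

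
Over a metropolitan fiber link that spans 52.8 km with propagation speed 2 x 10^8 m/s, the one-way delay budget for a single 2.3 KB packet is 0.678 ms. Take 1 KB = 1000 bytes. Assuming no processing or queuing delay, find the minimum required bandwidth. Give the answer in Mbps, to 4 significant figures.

L = 18400 bits.
Propagation delay = 52800 / 200000000 = 0.264 ms.
Transmission budget = 0.678 − 0.264 = 0.414 ms.
R ≥ L / t_tx = 18400 bits / 0.000414 s = 44.44 Mbps.

44.44 Mbps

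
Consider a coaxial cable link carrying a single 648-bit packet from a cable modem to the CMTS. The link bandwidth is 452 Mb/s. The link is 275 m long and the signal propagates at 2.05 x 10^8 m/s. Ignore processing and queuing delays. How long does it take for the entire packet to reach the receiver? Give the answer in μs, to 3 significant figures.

2.78 μs

Transmission delay = L/R = 648 / 452000000 = 1.43363 μs.
Propagation delay = d/s = 275 m / 2.05e+08 m/s = 1.34146 μs.
Total = 2.78 μs.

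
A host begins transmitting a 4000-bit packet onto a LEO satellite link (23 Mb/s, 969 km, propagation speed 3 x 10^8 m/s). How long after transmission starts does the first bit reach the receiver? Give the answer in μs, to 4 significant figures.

First bit experiences only propagation delay: d/s = 969000/300000000 = 3230 μs.

3230 μs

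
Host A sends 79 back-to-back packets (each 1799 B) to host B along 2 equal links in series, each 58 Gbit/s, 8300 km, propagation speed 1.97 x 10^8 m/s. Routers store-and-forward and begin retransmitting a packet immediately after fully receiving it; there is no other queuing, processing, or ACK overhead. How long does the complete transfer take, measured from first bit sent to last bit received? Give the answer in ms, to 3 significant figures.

84.3 ms

Per-hop transmission t_tx = L/R = 14392/58000000000 = 0.000248138 ms.
Per-hop propagation t_prop = 8300000/197000000 = 42.132 ms.
Pipeline fill: first packet needs 2·t_tx to clear all hops; remaining 78 packets each add one t_tx.
Total = (2+79-1)·t_tx + 2·t_prop = 80·0.000248138 + 2·42.132 = 84.3 ms.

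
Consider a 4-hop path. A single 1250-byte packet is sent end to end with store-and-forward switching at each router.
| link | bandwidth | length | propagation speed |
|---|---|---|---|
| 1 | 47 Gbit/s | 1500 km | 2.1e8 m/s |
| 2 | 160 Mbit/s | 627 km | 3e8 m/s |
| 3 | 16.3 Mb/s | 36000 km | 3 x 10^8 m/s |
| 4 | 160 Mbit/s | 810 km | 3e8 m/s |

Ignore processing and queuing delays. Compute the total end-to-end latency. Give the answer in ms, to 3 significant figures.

133 ms

L = 1250 × 8 = 10000 bits.
Transmission delays (L/R per hop): 0.000212766, 0.0625, 0.613497, 0.0625 ms; sum = 0.73871 ms.
Propagation delays (d/s per hop): 7.14286, 2.09, 120, 2.7 ms; sum = 131.933 ms.
End-to-end = 133 ms.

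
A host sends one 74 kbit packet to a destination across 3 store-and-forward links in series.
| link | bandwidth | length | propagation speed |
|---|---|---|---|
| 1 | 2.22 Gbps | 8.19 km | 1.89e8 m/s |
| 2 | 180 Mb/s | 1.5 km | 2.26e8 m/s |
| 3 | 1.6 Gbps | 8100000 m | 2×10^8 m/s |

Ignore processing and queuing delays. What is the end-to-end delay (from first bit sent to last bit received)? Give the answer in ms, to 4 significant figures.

41.04 ms

L = 74000 bits.
Transmission delays (L/R per hop): 0.0333333, 0.411111, 0.04625 ms; sum = 0.490694 ms.
Propagation delays (d/s per hop): 0.0433333, 0.00663717, 40.5 ms; sum = 40.55 ms.
End-to-end = 41.04 ms.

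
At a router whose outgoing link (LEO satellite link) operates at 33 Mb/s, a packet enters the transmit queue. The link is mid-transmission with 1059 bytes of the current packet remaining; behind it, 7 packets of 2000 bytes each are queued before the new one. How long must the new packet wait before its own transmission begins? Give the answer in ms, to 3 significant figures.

Each queued packet: L/R = 16000/33000000 = 0.484848 ms.
7 queued → 3.39394 ms.
Plus remaining 8472 bits of current packet: 0.256727 ms.
Queuing delay = 3.65 ms.

3.65 ms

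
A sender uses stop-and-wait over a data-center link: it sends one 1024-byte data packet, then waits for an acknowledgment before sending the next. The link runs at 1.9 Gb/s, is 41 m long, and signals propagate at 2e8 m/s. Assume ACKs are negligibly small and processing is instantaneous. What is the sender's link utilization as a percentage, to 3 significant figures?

t_tx = L/R = 8192/1900000000 = 4.31158e-06 s.
t_prop = 41/200000000 = 2.05e-07 s; RTT = 4.1e-07 s.
Cycle = t_tx + RTT = 4.72158e-06 s.
Utilization = t_tx / cycle = 4.31158e-06/4.72158e-06 = 91.3 %.

91.3 %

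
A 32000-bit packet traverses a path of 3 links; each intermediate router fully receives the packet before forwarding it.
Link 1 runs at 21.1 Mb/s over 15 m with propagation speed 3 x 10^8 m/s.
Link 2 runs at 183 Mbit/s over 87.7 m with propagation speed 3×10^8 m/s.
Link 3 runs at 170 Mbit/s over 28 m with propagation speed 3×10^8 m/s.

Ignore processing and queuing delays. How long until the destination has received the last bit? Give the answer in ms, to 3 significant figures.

Transmission delays (L/R per hop): 1.51659, 0.174863, 0.188235 ms; sum = 1.87969 ms.
Propagation delays (d/s per hop): 5e-05, 0.000292333, 9.33333e-05 ms; sum = 0.000435667 ms.
End-to-end = 1.88 ms.

1.88 ms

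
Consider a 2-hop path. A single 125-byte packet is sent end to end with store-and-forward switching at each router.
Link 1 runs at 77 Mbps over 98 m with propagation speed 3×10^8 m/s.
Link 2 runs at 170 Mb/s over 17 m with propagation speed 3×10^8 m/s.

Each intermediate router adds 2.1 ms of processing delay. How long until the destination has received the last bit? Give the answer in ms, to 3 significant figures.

2.12 ms

L = 125 × 8 = 1000 bits.
Transmission delays (L/R per hop): 0.012987, 0.00588235 ms; sum = 0.0188694 ms.
Propagation delays (d/s per hop): 0.000326667, 5.66667e-05 ms; sum = 0.000383333 ms.
Processing at 1 router(s): 1 × 2.1 ms = 2.1 ms.
End-to-end = 2.12 ms.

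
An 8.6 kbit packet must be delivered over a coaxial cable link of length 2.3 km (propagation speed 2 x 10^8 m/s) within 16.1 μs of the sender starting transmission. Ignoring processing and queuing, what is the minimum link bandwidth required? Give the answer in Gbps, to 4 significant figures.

Propagation delay = 2300 / 200000000 = 11.5 μs.
Transmission budget = 16.1 − 11.5 = 4.6 μs.
R ≥ L / t_tx = 8600 bits / 4.6e-06 s = 1.870 Gbps.

1.870 Gbps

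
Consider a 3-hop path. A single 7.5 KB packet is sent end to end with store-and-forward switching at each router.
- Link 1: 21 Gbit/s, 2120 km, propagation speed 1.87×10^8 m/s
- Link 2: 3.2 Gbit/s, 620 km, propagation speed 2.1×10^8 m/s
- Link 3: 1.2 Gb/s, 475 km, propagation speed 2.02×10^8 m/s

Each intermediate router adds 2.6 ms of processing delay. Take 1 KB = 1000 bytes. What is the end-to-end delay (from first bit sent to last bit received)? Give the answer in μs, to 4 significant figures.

21910 μs

L = 60000 bits.
Transmission delays (L/R per hop): 2.85714, 18.75, 50 μs; sum = 71.6071 μs.
Propagation delays (d/s per hop): 11336.9, 2952.38, 2351.49 μs; sum = 16640.8 μs.
Processing at 2 router(s): 2 × 2.6 ms = 5200 μs.
End-to-end = 21910 μs.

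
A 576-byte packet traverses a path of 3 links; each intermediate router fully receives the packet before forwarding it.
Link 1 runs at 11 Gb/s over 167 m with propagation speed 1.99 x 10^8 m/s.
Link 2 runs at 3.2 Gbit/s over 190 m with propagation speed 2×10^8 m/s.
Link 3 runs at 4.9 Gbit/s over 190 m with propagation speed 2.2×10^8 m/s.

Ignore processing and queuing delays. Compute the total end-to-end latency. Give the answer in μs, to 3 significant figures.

L = 576 × 8 = 4608 bits.
Transmission delays (L/R per hop): 0.418909, 1.44, 0.940408 μs; sum = 2.79932 μs.
Propagation delays (d/s per hop): 0.839196, 0.95, 0.863636 μs; sum = 2.65283 μs.
End-to-end = 5.45 μs.

5.45 μs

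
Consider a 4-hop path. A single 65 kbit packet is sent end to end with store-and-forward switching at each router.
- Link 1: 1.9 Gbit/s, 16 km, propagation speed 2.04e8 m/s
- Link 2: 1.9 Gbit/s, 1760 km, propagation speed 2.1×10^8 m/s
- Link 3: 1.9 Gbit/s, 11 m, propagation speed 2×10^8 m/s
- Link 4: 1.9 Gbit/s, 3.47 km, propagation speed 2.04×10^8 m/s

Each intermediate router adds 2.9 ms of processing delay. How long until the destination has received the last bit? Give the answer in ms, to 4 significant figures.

L = 65000 bits.
Transmission delay per hop = L/R = 65000/1900000000 = 0.0342105 ms; 4 hops → 0.136842 ms.
Propagation delays (d/s per hop): 0.0784314, 8.38095, 5.5e-05, 0.0170098 ms; sum = 8.47645 ms.
Processing at 3 router(s): 3 × 2.9 ms = 8.7 ms.
End-to-end = 17.31 ms.

17.31 ms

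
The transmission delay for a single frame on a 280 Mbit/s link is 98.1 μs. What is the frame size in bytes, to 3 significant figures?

3430 bytes

L = R × t_tx = 280000000 b/s × 9.81e-05 s = 27468 bits.
In bytes: 27468 / 8 = 3430 bytes.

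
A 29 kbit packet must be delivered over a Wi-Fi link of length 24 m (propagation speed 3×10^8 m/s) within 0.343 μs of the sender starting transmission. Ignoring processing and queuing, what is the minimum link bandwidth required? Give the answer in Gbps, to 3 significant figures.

110 Gbps

Propagation delay = 24 / 300000000 = 0.08 μs.
Transmission budget = 0.343 − 0.08 = 0.263 μs.
R ≥ L / t_tx = 29000 bits / 2.63e-07 s = 110 Gbps.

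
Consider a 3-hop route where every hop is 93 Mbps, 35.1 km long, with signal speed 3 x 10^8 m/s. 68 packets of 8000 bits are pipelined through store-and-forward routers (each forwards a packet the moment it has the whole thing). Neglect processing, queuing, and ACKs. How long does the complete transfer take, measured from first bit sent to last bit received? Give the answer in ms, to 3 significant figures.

6.37 ms

Per-hop transmission t_tx = L/R = 8000/93000000 = 0.0860215 ms.
Per-hop propagation t_prop = 35100/300000000 = 0.117 ms.
Pipeline fill: first packet needs 3·t_tx to clear all hops; remaining 67 packets each add one t_tx.
Total = (3+68-1)·t_tx + 3·t_prop = 70·0.0860215 + 3·0.117 = 6.37 ms.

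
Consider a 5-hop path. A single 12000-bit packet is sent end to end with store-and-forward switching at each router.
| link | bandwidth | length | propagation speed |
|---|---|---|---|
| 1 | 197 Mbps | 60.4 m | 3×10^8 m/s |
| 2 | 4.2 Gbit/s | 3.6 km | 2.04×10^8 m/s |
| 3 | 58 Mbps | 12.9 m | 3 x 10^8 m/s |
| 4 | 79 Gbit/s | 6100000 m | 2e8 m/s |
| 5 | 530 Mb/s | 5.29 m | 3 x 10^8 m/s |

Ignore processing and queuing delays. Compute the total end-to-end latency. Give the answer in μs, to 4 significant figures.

Transmission delays (L/R per hop): 60.9137, 2.85714, 206.897, 0.151899, 22.6415 μs; sum = 293.461 μs.
Propagation delays (d/s per hop): 0.201333, 17.6471, 0.043, 30500, 0.0176333 μs; sum = 30517.9 μs.
End-to-end = 30810 μs.

30810 μs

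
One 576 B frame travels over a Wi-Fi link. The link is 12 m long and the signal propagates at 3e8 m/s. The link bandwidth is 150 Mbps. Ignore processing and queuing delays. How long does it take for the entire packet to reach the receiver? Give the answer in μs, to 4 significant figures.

30.76 μs

L = 576 × 8 = 4608 bits.
Transmission delay = L/R = 4608 / 150000000 = 30.72 μs.
Propagation delay = d/s = 12 m / 300000000 m/s = 0.04 μs.
Total = 30.76 μs.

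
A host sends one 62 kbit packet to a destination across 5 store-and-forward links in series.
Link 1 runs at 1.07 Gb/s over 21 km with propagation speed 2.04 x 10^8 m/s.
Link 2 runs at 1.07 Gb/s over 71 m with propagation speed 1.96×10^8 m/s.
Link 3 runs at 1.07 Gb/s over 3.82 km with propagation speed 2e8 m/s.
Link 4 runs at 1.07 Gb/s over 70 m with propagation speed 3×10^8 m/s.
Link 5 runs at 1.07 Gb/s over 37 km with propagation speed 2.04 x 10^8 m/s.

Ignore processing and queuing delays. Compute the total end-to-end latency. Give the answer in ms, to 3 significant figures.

L = 62000 bits.
Transmission delay per hop = L/R = 62000/1.07e+09 = 0.0579439 ms; 5 hops → 0.28972 ms.
Propagation delays (d/s per hop): 0.102941, 0.000362245, 0.0191, 0.000233333, 0.181373 ms; sum = 0.304009 ms.
End-to-end = 0.594 ms.

0.594 ms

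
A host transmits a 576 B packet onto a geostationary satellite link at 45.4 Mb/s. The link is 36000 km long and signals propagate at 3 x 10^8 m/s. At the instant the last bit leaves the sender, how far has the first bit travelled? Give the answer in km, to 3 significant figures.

30.4 km

t_tx = L/R = 4608/45400000 = 0.000101498 s.
Distance = s × t_tx = 300000000 × 0.000101498 = 30.4 km.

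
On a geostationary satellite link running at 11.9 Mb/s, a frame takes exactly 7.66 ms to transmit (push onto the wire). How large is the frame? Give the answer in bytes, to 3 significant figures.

11400 bytes

L = R × t_tx = 11900000 b/s × 0.00766 s = 91154 bits.
In bytes: 91154 / 8 = 11400 bytes.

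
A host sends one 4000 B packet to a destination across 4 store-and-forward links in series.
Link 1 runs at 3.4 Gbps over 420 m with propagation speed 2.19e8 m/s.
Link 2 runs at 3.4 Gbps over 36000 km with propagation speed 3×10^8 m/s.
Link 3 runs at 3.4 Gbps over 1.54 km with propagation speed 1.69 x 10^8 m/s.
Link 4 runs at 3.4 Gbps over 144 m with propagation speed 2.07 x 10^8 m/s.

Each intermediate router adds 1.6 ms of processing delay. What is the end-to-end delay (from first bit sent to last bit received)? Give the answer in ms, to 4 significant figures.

124.8 ms

L = 4000 × 8 = 32000 bits.
Transmission delay per hop = L/R = 32000/3400000000 = 0.00941176 ms; 4 hops → 0.0376471 ms.
Propagation delays (d/s per hop): 0.00191781, 120, 0.00911243, 0.000695652 ms; sum = 120.012 ms.
Processing at 3 router(s): 3 × 1.6 ms = 4.8 ms.
End-to-end = 124.8 ms.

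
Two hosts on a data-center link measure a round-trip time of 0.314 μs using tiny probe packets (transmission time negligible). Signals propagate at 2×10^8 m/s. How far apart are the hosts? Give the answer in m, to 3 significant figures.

31.4 m

One-way propagation = RTT/2 = 0.157 μs.
d = s × t = 200000000 × 1.57e-07 = 31.4 m.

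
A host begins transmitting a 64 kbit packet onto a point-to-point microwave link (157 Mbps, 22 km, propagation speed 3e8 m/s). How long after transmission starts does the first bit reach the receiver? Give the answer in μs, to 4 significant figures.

First bit experiences only propagation delay: d/s = 22000/300000000 = 73.33 μs.

73.33 μs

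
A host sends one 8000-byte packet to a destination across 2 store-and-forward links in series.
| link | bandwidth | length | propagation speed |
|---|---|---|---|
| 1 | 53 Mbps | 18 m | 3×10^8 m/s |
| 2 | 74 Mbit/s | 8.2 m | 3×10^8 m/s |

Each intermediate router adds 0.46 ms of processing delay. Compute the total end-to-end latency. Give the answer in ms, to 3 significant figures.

2.53 ms

L = 8000 × 8 = 64000 bits.
Transmission delays (L/R per hop): 1.20755, 0.864865 ms; sum = 2.07241 ms.
Propagation delays (d/s per hop): 6e-05, 2.73333e-05 ms; sum = 8.73333e-05 ms.
Processing at 1 router(s): 1 × 0.46 ms = 0.46 ms.
End-to-end = 2.53 ms.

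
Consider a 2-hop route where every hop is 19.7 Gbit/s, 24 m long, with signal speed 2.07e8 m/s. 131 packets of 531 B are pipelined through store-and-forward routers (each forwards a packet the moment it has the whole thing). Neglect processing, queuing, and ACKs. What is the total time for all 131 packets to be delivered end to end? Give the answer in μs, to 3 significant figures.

Per-hop transmission t_tx = L/R = 4248/19700000000 = 0.215635 μs.
Per-hop propagation t_prop = 24/2.07e+08 = 0.115942 μs.
Pipeline fill: first packet needs 2·t_tx to clear all hops; remaining 130 packets each add one t_tx.
Total = (2+131-1)·t_tx + 2·t_prop = 132·0.215635 + 2·0.115942 = 28.7 μs.

28.7 μs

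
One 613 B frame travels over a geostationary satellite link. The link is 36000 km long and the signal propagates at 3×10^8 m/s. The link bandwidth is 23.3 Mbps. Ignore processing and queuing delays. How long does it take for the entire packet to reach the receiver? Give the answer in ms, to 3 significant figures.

120 ms

L = 613 × 8 = 4904 bits.
Transmission delay = L/R = 4904 / 23300000 = 0.210472 ms.
Propagation delay = d/s = 36000000 m / 300000000 m/s = 120 ms.
Total = 120 ms.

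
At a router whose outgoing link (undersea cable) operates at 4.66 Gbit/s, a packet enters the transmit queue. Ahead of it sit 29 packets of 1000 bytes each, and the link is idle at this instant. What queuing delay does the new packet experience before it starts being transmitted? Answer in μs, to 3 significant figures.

49.8 μs

Each queued packet: L/R = 8000/4660000000 = 1.71674 μs.
29 queued → 49.7854 μs.
Queuing delay = 49.8 μs.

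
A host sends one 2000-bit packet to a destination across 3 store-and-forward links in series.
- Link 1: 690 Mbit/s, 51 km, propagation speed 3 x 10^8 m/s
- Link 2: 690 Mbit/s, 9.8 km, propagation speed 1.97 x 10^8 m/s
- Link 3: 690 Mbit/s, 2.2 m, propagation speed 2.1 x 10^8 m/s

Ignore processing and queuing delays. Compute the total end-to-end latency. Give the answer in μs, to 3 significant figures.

Transmission delay per hop = L/R = 2000/690000000 = 2.89855 μs; 3 hops → 8.69565 μs.
Propagation delays (d/s per hop): 170, 49.7462, 0.0104762 μs; sum = 219.757 μs.
End-to-end = 228 μs.

228 μs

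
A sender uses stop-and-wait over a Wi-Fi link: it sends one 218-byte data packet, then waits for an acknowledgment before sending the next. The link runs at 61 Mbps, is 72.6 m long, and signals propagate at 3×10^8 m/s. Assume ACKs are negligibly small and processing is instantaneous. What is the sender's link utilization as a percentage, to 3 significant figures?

98.3 %

t_tx = L/R = 1744/61000000 = 2.85902e-05 s.
t_prop = 72.6/300000000 = 2.42e-07 s; RTT = 4.84e-07 s.
Cycle = t_tx + RTT = 2.90742e-05 s.
Utilization = t_tx / cycle = 2.85902e-05/2.90742e-05 = 98.3 %.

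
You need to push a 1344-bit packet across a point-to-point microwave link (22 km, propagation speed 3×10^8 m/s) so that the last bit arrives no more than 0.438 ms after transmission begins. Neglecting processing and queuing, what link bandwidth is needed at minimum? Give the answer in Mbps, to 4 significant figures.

3.686 Mbps

Propagation delay = 22000 / 300000000 = 0.0733333 ms.
Transmission budget = 0.438 − 0.0733333 = 0.364667 ms.
R ≥ L / t_tx = 1344 bits / 0.000364667 s = 3.686 Mbps.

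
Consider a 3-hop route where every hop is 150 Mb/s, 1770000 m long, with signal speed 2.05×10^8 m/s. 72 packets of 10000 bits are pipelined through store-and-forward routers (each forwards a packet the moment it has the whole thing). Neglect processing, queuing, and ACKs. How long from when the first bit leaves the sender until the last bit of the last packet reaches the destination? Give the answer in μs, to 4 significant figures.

30840 μs

Per-hop transmission t_tx = L/R = 10000/150000000 = 66.6667 μs.
Per-hop propagation t_prop = 1770000/2.05e+08 = 8634.15 μs.
Pipeline fill: first packet needs 3·t_tx to clear all hops; remaining 71 packets each add one t_tx.
Total = (3+72-1)·t_tx + 3·t_prop = 74·66.6667 + 3·8634.15 = 30840 μs.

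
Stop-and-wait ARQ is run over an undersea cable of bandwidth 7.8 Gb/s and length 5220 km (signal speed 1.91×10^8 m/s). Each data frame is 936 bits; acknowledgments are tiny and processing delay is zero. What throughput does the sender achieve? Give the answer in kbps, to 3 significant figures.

t_tx = L/R = 936/7800000000 = 1.2e-07 s.
t_prop = 5220000/191000000 = 0.0273298 s; RTT = 0.0546597 s.
Cycle = t_tx + RTT = 0.0546598 s.
Throughput = L / cycle = 936 / 0.0546598 = 17.1 kbps.

17.1 kbps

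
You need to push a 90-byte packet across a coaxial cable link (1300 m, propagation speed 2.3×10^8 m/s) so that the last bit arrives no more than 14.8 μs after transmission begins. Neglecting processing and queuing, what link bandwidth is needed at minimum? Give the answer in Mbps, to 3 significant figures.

78.7 Mbps

L = 720 bits.
Propagation delay = 1300 / 2.3e+08 = 5.65217 μs.
Transmission budget = 14.8 − 5.65217 = 9.14783 μs.
R ≥ L / t_tx = 720 bits / 9.14783e-06 s = 78.7 Mbps.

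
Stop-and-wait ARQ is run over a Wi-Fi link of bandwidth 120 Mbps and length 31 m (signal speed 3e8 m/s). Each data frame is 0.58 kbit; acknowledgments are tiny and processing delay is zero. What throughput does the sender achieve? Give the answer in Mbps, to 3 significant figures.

t_tx = L/R = 580/120000000 = 4.83333e-06 s.
t_prop = 31/300000000 = 1.03333e-07 s; RTT = 2.06667e-07 s.
Cycle = t_tx + RTT = 5.04e-06 s.
Throughput = L / cycle = 580 / 5.04e-06 = 115 Mbps.

115 Mbps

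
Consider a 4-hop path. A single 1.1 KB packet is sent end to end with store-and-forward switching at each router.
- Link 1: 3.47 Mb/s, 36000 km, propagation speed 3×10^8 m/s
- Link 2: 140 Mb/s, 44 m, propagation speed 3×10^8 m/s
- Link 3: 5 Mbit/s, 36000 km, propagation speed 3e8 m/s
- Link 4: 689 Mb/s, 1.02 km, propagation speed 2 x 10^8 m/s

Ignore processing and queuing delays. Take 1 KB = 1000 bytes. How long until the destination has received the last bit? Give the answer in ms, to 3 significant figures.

L = 8800 bits.
Transmission delays (L/R per hop): 2.53602, 0.0628571, 1.76, 0.0127721 ms; sum = 4.37165 ms.
Propagation delays (d/s per hop): 120, 0.000146667, 120, 0.0051 ms; sum = 240.005 ms.
End-to-end = 244 ms.

244 ms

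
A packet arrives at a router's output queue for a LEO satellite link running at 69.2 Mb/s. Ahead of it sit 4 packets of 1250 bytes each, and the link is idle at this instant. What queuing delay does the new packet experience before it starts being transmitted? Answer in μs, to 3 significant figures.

578 μs

Each queued packet: L/R = 10000/69200000 = 144.509 μs.
4 queued → 578.035 μs.
Queuing delay = 578 μs.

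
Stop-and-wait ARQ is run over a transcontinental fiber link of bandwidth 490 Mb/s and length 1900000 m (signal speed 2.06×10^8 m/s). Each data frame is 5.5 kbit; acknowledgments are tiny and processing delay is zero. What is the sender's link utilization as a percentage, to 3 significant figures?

t_tx = L/R = 5500/490000000 = 1.12245e-05 s.
t_prop = 1900000/206000000 = 0.0092233 s; RTT = 0.0184466 s.
Cycle = t_tx + RTT = 0.0184578 s.
Utilization = t_tx / cycle = 1.12245e-05/0.0184578 = 0.0608 %.

0.0608 %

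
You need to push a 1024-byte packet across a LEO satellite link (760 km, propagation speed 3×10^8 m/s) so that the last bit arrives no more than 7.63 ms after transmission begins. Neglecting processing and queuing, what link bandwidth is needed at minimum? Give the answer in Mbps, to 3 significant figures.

1.61 Mbps

L = 8192 bits.
Propagation delay = 760000 / 300000000 = 2.53333 ms.
Transmission budget = 7.63 − 2.53333 = 5.09667 ms.
R ≥ L / t_tx = 8192 bits / 0.00509667 s = 1.61 Mbps.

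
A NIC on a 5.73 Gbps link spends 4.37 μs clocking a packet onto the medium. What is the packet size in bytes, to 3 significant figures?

L = R × t_tx = 5730000000 b/s × 4.37e-06 s = 25040.1 bits.
In bytes: 25040.1 / 8 = 3130 bytes.

3130 bytes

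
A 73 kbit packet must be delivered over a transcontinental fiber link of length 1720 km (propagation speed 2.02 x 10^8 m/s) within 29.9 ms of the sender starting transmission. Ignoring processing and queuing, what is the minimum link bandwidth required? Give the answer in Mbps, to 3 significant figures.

Propagation delay = 1720000 / 202000000 = 8.51485 ms.
Transmission budget = 29.9 − 8.51485 = 21.3851 ms.
R ≥ L / t_tx = 73000 bits / 0.0213851 s = 3.41 Mbps.

3.41 Mbps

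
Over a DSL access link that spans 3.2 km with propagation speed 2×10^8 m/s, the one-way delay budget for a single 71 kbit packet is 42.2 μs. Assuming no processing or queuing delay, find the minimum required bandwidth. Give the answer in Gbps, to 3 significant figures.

Propagation delay = 3200 / 200000000 = 16 μs.
Transmission budget = 42.2 − 16 = 26.2 μs.
R ≥ L / t_tx = 71000 bits / 2.62e-05 s = 2.71 Gbps.

2.71 Gbps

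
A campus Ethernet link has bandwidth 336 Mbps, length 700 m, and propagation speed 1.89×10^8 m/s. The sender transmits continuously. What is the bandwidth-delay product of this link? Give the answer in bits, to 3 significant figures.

Propagation delay = 700 / 189000000 = 3.7037e-06 s.
BDP = R × t_prop = 336000000 × 3.7037e-06 = 1244.44 bits.

1240 bits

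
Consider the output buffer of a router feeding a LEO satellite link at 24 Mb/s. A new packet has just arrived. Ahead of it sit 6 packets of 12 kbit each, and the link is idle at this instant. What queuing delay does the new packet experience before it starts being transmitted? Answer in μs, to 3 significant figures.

3000 μs

Each queued packet: L/R = 12000/24000000 = 500 μs.
6 queued → 3000 μs.
Queuing delay = 3000 μs.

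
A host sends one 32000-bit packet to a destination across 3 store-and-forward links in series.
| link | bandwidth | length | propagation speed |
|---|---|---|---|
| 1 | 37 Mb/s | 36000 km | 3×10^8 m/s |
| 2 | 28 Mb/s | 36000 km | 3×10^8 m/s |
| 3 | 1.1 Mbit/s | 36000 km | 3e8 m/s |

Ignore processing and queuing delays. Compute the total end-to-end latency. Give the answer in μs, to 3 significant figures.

Transmission delays (L/R per hop): 864.865, 1142.86, 29090.9 μs; sum = 31098.6 μs.
Propagation delays (d/s per hop): 120000, 120000, 120000 μs; sum = 360000 μs.
End-to-end = 391000 μs.

391000 μs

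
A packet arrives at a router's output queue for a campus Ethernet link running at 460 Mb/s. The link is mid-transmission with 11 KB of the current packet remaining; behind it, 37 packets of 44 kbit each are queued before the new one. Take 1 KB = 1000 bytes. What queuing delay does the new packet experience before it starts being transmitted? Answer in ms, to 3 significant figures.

3.73 ms

Each queued packet: L/R = 44000/460000000 = 0.0956522 ms.
37 queued → 3.53913 ms.
Plus remaining 88000 bits of current packet: 0.191304 ms.
Queuing delay = 3.73 ms.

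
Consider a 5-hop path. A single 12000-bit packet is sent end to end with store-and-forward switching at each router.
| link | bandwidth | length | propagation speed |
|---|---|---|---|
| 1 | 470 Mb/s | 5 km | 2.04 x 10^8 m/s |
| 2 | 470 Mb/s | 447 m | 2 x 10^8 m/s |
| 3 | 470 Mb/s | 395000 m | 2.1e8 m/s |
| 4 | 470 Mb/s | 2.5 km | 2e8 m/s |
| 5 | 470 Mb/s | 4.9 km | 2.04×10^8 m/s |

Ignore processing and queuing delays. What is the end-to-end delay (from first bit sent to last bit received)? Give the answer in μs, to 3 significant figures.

Transmission delay per hop = L/R = 12000/470000000 = 25.5319 μs; 5 hops → 127.66 μs.
Propagation delays (d/s per hop): 24.5098, 2.235, 1880.95, 12.5, 24.0196 μs; sum = 1944.22 μs.
End-to-end = 2070 μs.

2070 μs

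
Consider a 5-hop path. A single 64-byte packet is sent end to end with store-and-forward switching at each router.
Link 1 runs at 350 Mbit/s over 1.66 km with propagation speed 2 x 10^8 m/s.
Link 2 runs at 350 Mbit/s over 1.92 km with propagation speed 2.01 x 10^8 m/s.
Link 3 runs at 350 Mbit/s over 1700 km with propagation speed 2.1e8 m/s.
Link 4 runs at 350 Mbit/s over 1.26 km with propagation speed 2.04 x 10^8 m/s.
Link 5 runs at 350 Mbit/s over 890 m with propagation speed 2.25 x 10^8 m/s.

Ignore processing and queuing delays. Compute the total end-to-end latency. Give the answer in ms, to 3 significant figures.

8.13 ms

L = 64 × 8 = 512 bits.
Transmission delay per hop = L/R = 512/350000000 = 0.00146286 ms; 5 hops → 0.00731429 ms.
Propagation delays (d/s per hop): 0.0083, 0.00955224, 8.09524, 0.00617647, 0.00395556 ms; sum = 8.12322 ms.
End-to-end = 8.13 ms.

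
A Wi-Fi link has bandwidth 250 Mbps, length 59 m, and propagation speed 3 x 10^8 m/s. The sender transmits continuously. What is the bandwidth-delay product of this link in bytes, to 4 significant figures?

6.146 bytes

Propagation delay = 59 / 300000000 = 1.96667e-07 s.
BDP = R × t_prop = 250000000 × 1.96667e-07 = 49.1667 bits.
In bytes: 49.1667/8 = 6.146 bytes.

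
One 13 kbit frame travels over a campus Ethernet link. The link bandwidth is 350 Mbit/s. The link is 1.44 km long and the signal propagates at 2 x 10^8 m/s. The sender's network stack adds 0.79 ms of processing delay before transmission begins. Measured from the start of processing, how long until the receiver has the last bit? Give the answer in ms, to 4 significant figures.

L = 13000 bits.
Transmission delay = L/R = 13000 / 350000000 = 0.0371429 ms.
Propagation delay = d/s = 1440 m / 200000000 m/s = 0.0072 ms.
Plus processing delay 0.79 ms = 0.79 ms.
Total = 0.8343 ms.

0.8343 ms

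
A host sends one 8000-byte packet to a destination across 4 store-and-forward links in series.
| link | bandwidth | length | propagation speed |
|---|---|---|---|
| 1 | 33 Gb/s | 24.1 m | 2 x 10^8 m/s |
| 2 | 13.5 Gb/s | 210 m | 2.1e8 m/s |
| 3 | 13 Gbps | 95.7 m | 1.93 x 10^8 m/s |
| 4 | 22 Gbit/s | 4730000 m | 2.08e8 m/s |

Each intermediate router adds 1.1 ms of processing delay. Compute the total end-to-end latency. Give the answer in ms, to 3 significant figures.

L = 8000 × 8 = 64000 bits.
Transmission delays (L/R per hop): 0.00193939, 0.00474074, 0.00492308, 0.00290909 ms; sum = 0.0145123 ms.
Propagation delays (d/s per hop): 0.0001205, 0.001, 0.000495855, 22.7404 ms; sum = 22.742 ms.
Processing at 3 router(s): 3 × 1.1 ms = 3.3 ms.
End-to-end = 26.1 ms.

26.1 ms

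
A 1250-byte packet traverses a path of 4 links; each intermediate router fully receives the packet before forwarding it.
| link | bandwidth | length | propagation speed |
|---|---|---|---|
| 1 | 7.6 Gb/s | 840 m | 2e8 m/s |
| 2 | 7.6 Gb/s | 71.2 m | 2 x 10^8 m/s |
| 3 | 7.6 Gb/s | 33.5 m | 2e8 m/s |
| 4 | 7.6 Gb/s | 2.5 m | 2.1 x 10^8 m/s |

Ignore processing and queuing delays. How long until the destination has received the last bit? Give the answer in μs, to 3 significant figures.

10.0 μs

L = 1250 × 8 = 10000 bits.
Transmission delay per hop = L/R = 10000/7600000000 = 1.31579 μs; 4 hops → 5.26316 μs.
Propagation delays (d/s per hop): 4.2, 0.356, 0.1675, 0.0119048 μs; sum = 4.7354 μs.
End-to-end = 10.0 μs.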